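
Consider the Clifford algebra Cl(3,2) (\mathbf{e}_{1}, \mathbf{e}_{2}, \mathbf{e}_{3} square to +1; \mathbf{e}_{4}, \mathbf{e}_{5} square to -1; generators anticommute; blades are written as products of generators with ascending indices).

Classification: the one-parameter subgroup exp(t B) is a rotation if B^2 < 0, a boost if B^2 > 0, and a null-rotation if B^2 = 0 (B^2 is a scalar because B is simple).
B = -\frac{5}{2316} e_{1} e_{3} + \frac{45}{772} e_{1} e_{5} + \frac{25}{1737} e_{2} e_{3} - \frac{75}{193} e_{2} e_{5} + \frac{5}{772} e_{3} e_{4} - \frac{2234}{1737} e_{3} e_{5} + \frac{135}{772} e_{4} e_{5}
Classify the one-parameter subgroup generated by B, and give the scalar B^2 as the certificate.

B^2 term by term: the squares give (-\frac{5}{2316})^2*(e_{1} e_{3})^2 + (\frac{45}{772})^2*(e_{1} e_{5})^2 + (\frac{25}{1737})^2*(e_{2} e_{3})^2 + (-\frac{75}{193})^2*(e_{2} e_{5})^2 + (\frac{5}{772})^2*(e_{3} e_{4})^2 + (-\frac{2234}{1737})^2*(e_{3} e_{5})^2 + (\frac{135}{772})^2*(e_{4} e_{5})^2 = \frac{25}{5363856}*(-1) + \frac{2025}{595984}*(+1) + \frac{625}{3017169}*(-1) + \frac{5625}{37249}*(+1) + \frac{25}{595984}*(+1) + \frac{4990756}{3017169}*(+1) + \frac{18225}{595984}*(-1) = \frac{16}{9} (each basis 2-blade squares to minus the product of its generators' squares); cross terms between blades sharing an index anticommute and cancel; the commuting (index-disjoint) pairs give grade-4 terms 2*c*c'*(blade product), which cancel blade by blade — e_{1} e_{2} e_{3} e_{5}: -\frac{125}{74498} + \frac{125}{74498} = 0; e_{1} e_{3} e_{4} e_{5}: -\frac{225}{297992} + \frac{225}{297992} = 0; e_{2} e_{3} e_{4} e_{5}: \frac{375}{74498} - \frac{375}{74498} = 0 — confirming B is simple. So B^2 = \frac{16}{9}.
Answer: boost, certificate B^2 = \frac{16}{9}. Note: conjugating B changes its blade decomposition but never the scalar B^2 = \frac{16}{9}, whose sign settles the classification.


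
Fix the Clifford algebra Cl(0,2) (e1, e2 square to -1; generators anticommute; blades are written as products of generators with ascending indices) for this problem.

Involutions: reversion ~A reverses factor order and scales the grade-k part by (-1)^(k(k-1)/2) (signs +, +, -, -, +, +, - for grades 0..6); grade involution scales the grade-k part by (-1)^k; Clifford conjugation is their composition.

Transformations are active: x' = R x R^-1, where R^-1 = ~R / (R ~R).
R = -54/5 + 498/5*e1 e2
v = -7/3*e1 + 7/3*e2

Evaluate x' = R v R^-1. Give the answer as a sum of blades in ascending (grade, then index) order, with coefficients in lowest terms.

~R = -54/5 - 498/5*e1 e2, and R ~R = 50184/5, so R^-1 = ~R / (50184/5).
R v = -1036/5*e1 - 1288/5*e2
Answer: 29057/10455*e1 - 18599/10455*e2


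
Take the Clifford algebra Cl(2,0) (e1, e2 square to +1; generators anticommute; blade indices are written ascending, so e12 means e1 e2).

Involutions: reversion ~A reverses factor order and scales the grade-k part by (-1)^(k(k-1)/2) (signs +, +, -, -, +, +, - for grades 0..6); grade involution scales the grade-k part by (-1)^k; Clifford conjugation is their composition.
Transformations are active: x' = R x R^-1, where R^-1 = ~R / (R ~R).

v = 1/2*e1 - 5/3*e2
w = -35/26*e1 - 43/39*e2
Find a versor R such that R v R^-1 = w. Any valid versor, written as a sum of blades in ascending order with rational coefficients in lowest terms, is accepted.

Since q(v) = q(w) = 109/36, the sum R = v + w = -11/13*e1 - 36/13*e2 does the job whenever invertible.
Answer: -11/13*e1 - 36/13*e2


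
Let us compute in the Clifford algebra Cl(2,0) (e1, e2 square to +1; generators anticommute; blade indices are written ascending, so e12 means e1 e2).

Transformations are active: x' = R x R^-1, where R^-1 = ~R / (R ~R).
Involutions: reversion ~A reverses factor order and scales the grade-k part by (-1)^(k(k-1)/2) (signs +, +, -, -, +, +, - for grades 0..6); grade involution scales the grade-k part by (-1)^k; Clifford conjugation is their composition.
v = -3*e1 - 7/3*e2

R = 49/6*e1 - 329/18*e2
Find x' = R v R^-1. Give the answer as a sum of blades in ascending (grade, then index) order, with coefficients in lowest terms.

~R = 49/6*e1 - 329/18*e2, and R ~R = 64925/162, so R^-1 = ~R / (64925/162).
R v = 490/27 - 665/9*e12
Answer: 991/265*e1 + 539/795*e2


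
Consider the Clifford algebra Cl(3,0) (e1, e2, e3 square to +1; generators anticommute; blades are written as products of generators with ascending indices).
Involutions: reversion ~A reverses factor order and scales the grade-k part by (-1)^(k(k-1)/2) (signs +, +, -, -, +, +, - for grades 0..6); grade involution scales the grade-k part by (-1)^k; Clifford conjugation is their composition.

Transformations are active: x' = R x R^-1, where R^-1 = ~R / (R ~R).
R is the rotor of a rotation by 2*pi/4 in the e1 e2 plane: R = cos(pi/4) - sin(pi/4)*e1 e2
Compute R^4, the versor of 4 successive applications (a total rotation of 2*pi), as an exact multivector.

Because a rotor carries half the rotation angle, composing 4 copies of this e1 e2-plane rotor multiplies the phase: 4*(pi/4) = pi, hence R^4 = cos(pi) - sin(pi)*e1 e2.
cos(pi) = -1 and sin(pi) = 0, so R^4 = -1. The total rotation 2*pi is 1 full turn, so every vector returns to itself, yet the rotor is -1, on the OTHER sheet of the double cover (an odd number of 2*pi turns).
Answer: -1


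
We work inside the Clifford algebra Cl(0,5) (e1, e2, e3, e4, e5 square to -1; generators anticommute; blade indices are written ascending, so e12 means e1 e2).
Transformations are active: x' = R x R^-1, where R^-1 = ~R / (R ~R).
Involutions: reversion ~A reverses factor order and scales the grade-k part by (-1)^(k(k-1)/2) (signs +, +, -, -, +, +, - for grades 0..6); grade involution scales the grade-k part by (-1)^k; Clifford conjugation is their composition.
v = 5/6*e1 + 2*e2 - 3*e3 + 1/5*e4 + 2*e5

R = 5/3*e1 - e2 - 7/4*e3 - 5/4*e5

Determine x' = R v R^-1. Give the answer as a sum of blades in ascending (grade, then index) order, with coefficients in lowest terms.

~R = 5/3*e1 - e2 - 7/4*e3 - 5/4*e5, and R ~R = -605/72, so R^-1 = ~R / (-605/72).
R v = -77/36 + 25/6*e12 - 85/24*e13 + 1/3*e14 + 35/8*e15 + 13/2*e23 - 1/5*e24 + 1/2*e25 - 7/20*e34 - 29/4*e35 + 1/4*e45
Answer: 1/66*e1 - 138/55*e2 + 116/55*e3 - 1/5*e4 - 29/11*e5


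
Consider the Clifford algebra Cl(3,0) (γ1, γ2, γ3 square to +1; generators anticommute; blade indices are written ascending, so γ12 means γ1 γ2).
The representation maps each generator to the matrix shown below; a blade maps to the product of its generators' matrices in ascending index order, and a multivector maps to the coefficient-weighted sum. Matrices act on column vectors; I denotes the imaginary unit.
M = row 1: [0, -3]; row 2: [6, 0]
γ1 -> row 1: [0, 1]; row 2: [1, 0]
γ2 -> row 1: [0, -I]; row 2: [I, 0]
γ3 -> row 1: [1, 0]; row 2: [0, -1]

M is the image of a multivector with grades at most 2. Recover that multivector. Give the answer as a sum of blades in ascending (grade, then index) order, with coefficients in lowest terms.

Method: 1, rho(γ1), rho(γ2), rho(γ3) form a trace-orthogonal basis of the 2x2 complex matrices (tr(X Y) = 2 if X = Y, else 0), so M = m0*1 + m1*rho(γ1) + m2*rho(γ2) + m3*rho(γ3) with m0 = tr(M)/2 = 0, m1 = tr(M rho(γ1))/2 = 3/2, m2 = tr(M rho(γ2))/2 = -9*I/2, m3 = tr(M rho(γ3))/2 = 0.
Multiplying table entries, the bivector images are rho(γ12) = I*rho(γ3), rho(γ13) = -I*rho(γ2), rho(γ23) = I*rho(γ1); with real blade coefficients the real parts of m0..m3 are the coefficients of 1, γ1, γ2, γ3 and the imaginary parts give the bivectors (γ23: Im m1, γ13: -Im m2, γ12: Im m3).
Answer: 3/2*γ1 + 9/2*γ13


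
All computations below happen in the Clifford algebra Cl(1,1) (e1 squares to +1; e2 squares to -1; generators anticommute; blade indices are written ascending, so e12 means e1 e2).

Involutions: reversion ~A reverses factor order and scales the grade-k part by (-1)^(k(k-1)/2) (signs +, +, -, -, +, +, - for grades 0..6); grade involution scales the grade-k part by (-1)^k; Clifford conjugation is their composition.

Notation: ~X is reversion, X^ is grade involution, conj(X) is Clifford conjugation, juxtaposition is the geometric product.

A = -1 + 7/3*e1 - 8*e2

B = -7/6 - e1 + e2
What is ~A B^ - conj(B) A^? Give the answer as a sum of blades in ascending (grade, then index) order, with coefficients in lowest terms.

first term: -9/2 - 67/18*e1 + 31/3*e2 + 17/3*e12
second term: 41/6 + 31/18*e1 - 25/3*e2 + 17/3*e12
Answer: -34/3 - 49/9*e1 + 56/3*e2


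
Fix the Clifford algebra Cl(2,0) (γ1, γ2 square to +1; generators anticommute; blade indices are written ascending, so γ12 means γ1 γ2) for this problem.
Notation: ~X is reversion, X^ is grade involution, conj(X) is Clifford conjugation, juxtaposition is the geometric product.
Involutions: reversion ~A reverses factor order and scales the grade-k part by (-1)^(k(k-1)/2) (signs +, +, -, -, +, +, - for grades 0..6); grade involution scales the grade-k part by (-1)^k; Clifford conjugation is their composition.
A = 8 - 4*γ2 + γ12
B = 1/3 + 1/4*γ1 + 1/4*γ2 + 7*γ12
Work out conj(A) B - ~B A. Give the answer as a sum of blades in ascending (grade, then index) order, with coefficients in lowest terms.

first term: 32/3 - 105/4*γ1 + 43/12*γ2 + 164/3*γ12
second term: 26/3 + 119/4*γ1 + 11/12*γ2 - 170/3*γ12
Answer: 2 - 56*γ1 + 8/3*γ2 + 334/3*γ12


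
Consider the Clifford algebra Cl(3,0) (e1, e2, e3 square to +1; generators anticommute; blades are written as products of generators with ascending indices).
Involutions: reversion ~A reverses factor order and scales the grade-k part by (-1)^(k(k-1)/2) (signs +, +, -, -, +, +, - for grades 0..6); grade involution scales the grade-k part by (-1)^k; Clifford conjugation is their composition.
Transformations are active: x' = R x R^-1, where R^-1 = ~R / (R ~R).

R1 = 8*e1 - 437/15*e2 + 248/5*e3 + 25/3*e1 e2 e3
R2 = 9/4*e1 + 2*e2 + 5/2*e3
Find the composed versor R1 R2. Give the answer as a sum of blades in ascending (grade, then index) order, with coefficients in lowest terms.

Distribute over the terms of R2 (each basis-blade product reordered to ascending indices, repeated generators contracted through their squares):
R1 (9/4*e1) = 18 + 1311/20*e1 e2 - 558/5*e1 e3 + 75/4*e2 e3
R1 (2*e2) = -874/15 + 16*e1 e2 - 50/3*e1 e3 - 496/5*e2 e3
R1 (5/2*e3) = 124 + 125/6*e1 e2 + 20*e1 e3 - 437/6*e2 e3
Summing the partial products and collecting blades:
Answer: 1256/15 + 6143/60*e1 e2 - 1624/15*e1 e3 - 9197/60*e2 e3


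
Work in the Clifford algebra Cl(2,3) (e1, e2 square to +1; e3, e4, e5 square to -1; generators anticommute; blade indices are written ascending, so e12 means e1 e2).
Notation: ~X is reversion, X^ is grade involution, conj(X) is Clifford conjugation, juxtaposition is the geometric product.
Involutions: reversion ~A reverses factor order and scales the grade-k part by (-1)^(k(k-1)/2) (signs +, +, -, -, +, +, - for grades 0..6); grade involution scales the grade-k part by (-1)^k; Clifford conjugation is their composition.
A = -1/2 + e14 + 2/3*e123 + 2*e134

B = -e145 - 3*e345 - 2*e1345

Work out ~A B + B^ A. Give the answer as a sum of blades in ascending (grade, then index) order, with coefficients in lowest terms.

first term: -3*e5 - 6*e15 - 4*e35 + 3*e135 + 1/2*e145 - 4/3*e245 + 3/2*e345 - 2*e1245 + e1345 + 2/3*e2345
second term: -3*e5 + 6*e15 + 4*e35 - 3*e135 - 1/2*e145 + 4/3*e245 - 3/2*e345 - 2*e1245 + e1345 + 2/3*e2345
Answer: -6*e5 - 4*e1245 + 2*e1345 + 4/3*e2345


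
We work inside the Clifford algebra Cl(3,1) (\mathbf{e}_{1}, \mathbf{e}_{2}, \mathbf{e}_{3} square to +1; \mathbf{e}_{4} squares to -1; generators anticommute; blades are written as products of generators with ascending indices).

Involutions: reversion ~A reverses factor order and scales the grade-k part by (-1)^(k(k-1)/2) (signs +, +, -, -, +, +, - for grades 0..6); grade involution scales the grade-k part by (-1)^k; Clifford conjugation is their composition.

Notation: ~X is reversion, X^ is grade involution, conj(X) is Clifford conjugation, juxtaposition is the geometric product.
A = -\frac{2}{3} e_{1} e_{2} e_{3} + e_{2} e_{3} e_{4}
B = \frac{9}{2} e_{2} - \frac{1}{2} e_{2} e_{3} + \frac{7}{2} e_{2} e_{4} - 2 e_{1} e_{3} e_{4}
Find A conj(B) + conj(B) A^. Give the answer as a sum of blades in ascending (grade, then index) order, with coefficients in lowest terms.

first term: \frac{1}{3} e_{1} + \frac{7}{2} e_{3} - \frac{1}{2} e_{4} + 2 e_{1} e_{2} - 3 e_{1} e_{3} + \frac{4}{3} e_{2} e_{4} - \frac{9}{2} e_{3} e_{4} - \frac{7}{3} e_{1} e_{3} e_{4}
second term: -\frac{1}{3} e_{1} - \frac{7}{2} e_{3} + \frac{1}{2} e_{4} + 2 e_{1} e_{2} + 3 e_{1} e_{3} + \frac{4}{3} e_{2} e_{4} + \frac{9}{2} e_{3} e_{4} - \frac{7}{3} e_{1} e_{3} e_{4}
Answer: 4 e_{1} e_{2} + \frac{8}{3} e_{2} e_{4} - \frac{14}{3} e_{1} e_{3} e_{4}


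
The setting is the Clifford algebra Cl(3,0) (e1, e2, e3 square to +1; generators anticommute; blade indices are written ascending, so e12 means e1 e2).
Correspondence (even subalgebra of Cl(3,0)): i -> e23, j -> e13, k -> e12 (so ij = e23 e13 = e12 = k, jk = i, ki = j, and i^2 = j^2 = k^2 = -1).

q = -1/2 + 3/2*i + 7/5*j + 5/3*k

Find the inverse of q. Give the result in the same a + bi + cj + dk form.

In blades: q = -1/2 + 5/3*e12 + 7/5*e13 + 3/2*e23.
With qbar = -1/2 - 5/3*e12 - 7/5*e13 - 3/2*e23 (scalar fixed, mapped units negated), q qbar = 3257/450 (the sum of squared coefficients), so q^-1 = qbar / (3257/450) = -225/3257 - 750/3257*e12 - 630/3257*e13 - 675/3257*e23; translating back:
Answer: -225/3257 - 675/3257*i - 630/3257*j - 750/3257*k


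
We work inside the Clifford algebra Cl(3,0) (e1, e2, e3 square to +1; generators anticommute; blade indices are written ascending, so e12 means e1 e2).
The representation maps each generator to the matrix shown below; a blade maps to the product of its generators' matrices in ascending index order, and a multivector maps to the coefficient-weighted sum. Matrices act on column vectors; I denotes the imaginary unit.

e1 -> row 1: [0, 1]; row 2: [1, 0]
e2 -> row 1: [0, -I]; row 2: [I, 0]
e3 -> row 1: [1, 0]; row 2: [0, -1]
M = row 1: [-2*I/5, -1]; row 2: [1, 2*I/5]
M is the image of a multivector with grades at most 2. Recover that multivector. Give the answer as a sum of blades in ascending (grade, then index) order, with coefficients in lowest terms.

Method: 1, rho(e1), rho(e2), rho(e3) form a trace-orthogonal basis of the 2x2 complex matrices (tr(X Y) = 2 if X = Y, else 0), so M = m0*1 + m1*rho(e1) + m2*rho(e2) + m3*rho(e3) with m0 = tr(M)/2 = 0, m1 = tr(M rho(e1))/2 = 0, m2 = tr(M rho(e2))/2 = -I, m3 = tr(M rho(e3))/2 = -2*I/5.
Multiplying table entries, the bivector images are rho(e12) = I*rho(e3), rho(e13) = -I*rho(e2), rho(e23) = I*rho(e1); with real blade coefficients the real parts of m0..m3 are the coefficients of 1, e1, e2, e3 and the imaginary parts give the bivectors (e23: Im m1, e13: -Im m2, e12: Im m3).
Answer: -2/5*e12 + e13


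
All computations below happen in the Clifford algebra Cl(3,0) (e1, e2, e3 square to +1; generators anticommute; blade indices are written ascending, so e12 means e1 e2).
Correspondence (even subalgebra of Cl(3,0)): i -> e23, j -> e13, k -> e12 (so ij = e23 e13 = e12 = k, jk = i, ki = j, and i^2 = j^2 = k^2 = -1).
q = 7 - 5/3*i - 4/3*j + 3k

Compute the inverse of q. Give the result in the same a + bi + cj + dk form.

In blades: q = 7 + 3*e12 - 4/3*e13 - 5/3*e23.
With qbar = 7 - 3*e12 + 4/3*e13 + 5/3*e23 (scalar fixed, mapped units negated), q qbar = 563/9 (the sum of squared coefficients), so q^-1 = qbar / (563/9) = 63/563 - 27/563*e12 + 12/563*e13 + 15/563*e23; translating back:
Answer: 63/563 + 15/563*i + 12/563*j - 27/563*k


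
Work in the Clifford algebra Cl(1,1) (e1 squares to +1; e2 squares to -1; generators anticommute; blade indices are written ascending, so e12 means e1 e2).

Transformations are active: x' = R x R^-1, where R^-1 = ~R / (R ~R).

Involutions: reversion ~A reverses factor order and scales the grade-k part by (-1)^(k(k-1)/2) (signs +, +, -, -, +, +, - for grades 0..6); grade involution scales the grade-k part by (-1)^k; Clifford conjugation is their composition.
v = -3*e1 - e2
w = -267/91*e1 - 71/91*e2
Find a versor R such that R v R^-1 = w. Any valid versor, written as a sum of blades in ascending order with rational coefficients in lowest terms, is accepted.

Equal squares first: v^2 = w^2 = 8. Then v + w = -540/91*e1 - 162/91*e2 is a versor taking v to w, provided it is invertible.
Answer: -540/91*e1 - 162/91*e2


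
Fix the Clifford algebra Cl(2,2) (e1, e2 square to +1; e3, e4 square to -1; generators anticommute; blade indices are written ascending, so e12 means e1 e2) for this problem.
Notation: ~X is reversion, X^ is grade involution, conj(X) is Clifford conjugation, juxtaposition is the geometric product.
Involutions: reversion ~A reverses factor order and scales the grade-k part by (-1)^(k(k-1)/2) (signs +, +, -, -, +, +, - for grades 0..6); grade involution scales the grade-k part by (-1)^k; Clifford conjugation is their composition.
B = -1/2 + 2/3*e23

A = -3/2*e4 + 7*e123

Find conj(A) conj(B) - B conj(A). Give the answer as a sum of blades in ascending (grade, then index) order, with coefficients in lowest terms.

first term: -14/3*e1 - 3/4*e4 - 7/2*e123 - e234
second term: 14/3*e1 - 3/4*e4 - 7/2*e123 + e234
Answer: -28/3*e1 - 2*e234


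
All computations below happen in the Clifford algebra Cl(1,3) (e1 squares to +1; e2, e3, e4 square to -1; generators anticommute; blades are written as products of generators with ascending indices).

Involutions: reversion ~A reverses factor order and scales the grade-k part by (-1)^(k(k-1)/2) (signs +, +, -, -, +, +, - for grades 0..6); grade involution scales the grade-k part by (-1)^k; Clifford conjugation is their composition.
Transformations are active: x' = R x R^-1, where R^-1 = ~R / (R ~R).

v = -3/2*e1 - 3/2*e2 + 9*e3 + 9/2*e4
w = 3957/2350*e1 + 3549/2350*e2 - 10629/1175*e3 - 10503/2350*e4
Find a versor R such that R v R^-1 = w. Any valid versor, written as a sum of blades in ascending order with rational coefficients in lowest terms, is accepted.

Why this works: both vectors square to -405/4, so q(v) = q(w) and R = v + w = 216/1175*e1 + 12/1175*e2 - 54/1175*e3 + 36/1175*e4 carries v to w — its own direction survives, the complement (v - w)/2 flips.
Answer: 216/1175*e1 + 12/1175*e2 - 54/1175*e3 + 36/1175*e4


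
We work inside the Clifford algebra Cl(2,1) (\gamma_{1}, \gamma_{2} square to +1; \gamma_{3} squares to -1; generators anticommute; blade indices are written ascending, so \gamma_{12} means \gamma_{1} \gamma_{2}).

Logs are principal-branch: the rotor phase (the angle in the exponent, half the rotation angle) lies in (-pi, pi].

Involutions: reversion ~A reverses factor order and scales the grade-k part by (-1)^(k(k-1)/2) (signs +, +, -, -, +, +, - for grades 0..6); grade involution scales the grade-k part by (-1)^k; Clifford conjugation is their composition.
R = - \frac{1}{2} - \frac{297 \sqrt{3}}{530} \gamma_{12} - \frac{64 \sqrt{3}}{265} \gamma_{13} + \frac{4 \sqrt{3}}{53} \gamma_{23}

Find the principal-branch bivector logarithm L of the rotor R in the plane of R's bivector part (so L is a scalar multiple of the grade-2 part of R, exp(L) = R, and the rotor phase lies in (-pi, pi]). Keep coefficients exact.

The scalar part of R is - \frac{1}{2}, so the principal-branch rotor phase is pinned; divide the bivector part by its sine to get the unit plane — L is the phase times that plane.
Concretely: cos(phase) = - \frac{1}{2} gives phase = ±\frac{2 \pi}{3}, and since phase/sin(phase) is even the sign is immaterial: L = (phase/sin(phase)) * <R>_2 = (\frac{4 \sqrt{3} \pi}{9}) * <R>_2.
Answer: - \frac{198 \pi}{265} \gamma_{12} - \frac{256 \pi}{795} \gamma_{13} + \frac{16 \pi}{159} \gamma_{23}


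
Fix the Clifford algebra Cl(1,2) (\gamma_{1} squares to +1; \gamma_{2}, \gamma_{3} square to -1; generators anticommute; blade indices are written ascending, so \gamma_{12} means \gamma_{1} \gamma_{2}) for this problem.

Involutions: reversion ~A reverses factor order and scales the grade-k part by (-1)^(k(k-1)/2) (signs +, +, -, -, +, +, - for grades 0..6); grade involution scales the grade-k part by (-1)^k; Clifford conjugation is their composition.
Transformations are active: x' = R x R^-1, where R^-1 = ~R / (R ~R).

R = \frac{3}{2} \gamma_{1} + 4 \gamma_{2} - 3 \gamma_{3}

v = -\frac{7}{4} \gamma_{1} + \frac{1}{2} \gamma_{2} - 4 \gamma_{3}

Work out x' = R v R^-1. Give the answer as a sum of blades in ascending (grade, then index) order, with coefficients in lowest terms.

~R = \frac{3}{2} \gamma_{1} + 4 \gamma_{2} - 3 \gamma_{3}, and R ~R = -\frac{91}{4}, so R^-1 = ~R / (-\frac{91}{4}).
R v = -\frac{133}{8} + \frac{31}{4} \gamma_{12} - \frac{45}{4} \gamma_{13} - \frac{29}{2} \gamma_{23}
Answer: \frac{205}{52} \gamma_{1} + \frac{139}{26} \gamma_{2} - \frac{5}{13} \gamma_{3}


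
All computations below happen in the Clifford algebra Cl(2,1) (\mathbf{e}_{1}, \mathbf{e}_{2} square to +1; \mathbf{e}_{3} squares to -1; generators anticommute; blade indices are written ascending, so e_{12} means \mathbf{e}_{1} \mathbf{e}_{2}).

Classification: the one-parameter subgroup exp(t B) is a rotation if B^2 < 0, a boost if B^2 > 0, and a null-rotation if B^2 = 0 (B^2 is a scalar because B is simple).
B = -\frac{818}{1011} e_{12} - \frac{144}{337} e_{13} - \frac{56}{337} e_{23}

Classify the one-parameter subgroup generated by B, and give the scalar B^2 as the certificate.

B^2 term by term: the squares give (-\frac{818}{1011})^2*(e_{12})^2 + (-\frac{144}{337})^2*(e_{13})^2 + (-\frac{56}{337})^2*(e_{23})^2 = \frac{669124}{1022121}*(-1) + \frac{20736}{113569}*(+1) + \frac{3136}{113569}*(+1) = -\frac{4}{9} (each basis 2-blade squares to minus the product of its generators' squares); cross terms between blades sharing an index anticommute and cancel. So B^2 = -\frac{4}{9}.
Answer: rotation, certificate B^2 = -\frac{4}{9}. No conjugation can change B^2 = -\frac{4}{9}; the sign gives the class.


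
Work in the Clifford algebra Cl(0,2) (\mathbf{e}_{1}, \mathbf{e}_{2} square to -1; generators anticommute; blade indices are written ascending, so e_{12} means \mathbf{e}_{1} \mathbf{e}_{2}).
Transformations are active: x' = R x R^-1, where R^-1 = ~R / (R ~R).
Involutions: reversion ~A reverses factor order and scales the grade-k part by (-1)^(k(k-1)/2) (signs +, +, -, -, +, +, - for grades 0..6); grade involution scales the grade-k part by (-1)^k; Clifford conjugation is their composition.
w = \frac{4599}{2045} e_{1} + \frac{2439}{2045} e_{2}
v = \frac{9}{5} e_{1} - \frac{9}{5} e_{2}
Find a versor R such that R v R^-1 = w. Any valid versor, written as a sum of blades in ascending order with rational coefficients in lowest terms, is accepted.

Sketch: the shared square -\frac{162}{25} makes R = v + w = \frac{1656}{409} e_{1} - \frac{1242}{2045} e_{2} the natural versor; its sandwich fixes that direction, negates (v - w)/2, and sends v to w.
Answer: \frac{1656}{409} e_{1} - \frac{1242}{2045} e_{2}


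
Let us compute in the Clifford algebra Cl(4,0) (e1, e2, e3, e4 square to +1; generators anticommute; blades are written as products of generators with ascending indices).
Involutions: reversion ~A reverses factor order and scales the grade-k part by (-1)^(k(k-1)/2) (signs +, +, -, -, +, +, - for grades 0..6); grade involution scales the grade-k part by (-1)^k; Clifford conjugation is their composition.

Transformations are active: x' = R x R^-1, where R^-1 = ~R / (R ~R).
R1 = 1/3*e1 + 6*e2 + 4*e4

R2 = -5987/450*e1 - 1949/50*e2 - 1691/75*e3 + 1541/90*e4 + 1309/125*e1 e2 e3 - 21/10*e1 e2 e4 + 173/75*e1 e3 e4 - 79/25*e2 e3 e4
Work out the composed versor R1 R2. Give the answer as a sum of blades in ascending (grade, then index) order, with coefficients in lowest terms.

Distribute over the terms of R1 (each basis-blade product reordered to ascending indices, repeated generators contracted through their squares):
(1/3*e1) R2 = -5987/1350 - 1949/150*e1 e2 - 1691/225*e1 e3 + 1541/270*e1 e4 + 1309/375*e2 e3 - 7/10*e2 e4 + 173/225*e3 e4 - 79/75*e1 e2 e3 e4
(6*e2) R2 = -5847/25 + 5987/75*e1 e2 - 7854/125*e1 e3 + 63/5*e1 e4 - 3382/25*e2 e3 + 1541/15*e2 e4 - 474/25*e3 e4 - 346/25*e1 e2 e3 e4
(4*e4) R2 = 3082/45 - 42/5*e1 e2 + 692/75*e1 e3 + 11974/225*e1 e4 - 316/25*e2 e3 + 3898/25*e2 e4 + 6764/75*e3 e4 - 5236/125*e1 e2 e3 e4
Summing the partial products and collecting blades:
Answer: -45853/270 + 1753/30*e1 e2 - 68761/1125*e1 e3 + 96559/1350*e1 e4 - 54161/375*e2 e3 + 38693/150*e2 e4 + 16199/225*e3 e4 - 21293/375*e1 e2 e3 e4


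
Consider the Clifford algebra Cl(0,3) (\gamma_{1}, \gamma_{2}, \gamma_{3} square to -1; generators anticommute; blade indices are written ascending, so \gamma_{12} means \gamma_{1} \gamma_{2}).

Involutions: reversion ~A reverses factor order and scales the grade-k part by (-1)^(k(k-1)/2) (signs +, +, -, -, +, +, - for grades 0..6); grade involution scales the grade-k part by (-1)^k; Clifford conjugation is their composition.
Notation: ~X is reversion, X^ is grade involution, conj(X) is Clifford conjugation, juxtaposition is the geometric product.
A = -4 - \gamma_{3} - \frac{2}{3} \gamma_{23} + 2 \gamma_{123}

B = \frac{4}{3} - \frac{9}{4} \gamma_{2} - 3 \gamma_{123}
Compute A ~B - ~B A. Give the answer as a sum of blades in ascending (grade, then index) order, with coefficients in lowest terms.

first term: \frac{2}{3} + 2 \gamma_{1} + 9 \gamma_{2} + \frac{1}{6} \gamma_{3} + 3 \gamma_{12} - \frac{9}{2} \gamma_{13} - \frac{113}{36} \gamma_{23} - \frac{28}{3} \gamma_{123}
second term: \frac{2}{3} + 2 \gamma_{1} + 9 \gamma_{2} - \frac{17}{6} \gamma_{3} + 3 \gamma_{12} - \frac{9}{2} \gamma_{13} + \frac{49}{36} \gamma_{23} - \frac{28}{3} \gamma_{123}
Answer: 3 \gamma_{3} - \frac{9}{2} \gamma_{23}


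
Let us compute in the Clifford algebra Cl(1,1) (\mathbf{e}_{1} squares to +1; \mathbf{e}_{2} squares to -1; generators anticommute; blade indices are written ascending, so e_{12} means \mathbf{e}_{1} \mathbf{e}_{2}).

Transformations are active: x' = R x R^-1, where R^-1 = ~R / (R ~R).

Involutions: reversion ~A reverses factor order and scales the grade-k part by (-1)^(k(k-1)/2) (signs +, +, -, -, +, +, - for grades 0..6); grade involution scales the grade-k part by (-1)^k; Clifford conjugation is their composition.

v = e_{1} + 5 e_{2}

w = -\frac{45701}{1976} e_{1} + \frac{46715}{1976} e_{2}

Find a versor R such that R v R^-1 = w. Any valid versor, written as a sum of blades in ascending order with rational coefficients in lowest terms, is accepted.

A norm check does it: q(v) = q(w) = -24, hence R = v + w = -\frac{43725}{1976} e_{1} + \frac{56595}{1976} e_{2} realises the map — parallel part kept, (v - w)/2 negated, v carried to w.
Answer: -\frac{43725}{1976} e_{1} + \frac{56595}{1976} e_{2}


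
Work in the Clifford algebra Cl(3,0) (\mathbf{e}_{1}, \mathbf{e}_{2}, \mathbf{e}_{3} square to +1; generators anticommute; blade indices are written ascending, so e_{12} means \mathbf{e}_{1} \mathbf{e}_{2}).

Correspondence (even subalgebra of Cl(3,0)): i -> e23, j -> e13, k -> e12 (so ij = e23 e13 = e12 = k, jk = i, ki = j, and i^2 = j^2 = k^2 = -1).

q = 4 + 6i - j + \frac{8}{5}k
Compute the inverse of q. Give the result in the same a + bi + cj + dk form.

In blades: q = 4 + \frac{8}{5} e_{12} - e_{13} + 6 e_{23}.
With qbar = 4 - \frac{8}{5} e_{12} + e_{13} - 6 e_{23} (scalar fixed, mapped units negated), q qbar = \frac{1389}{25} (the sum of squared coefficients), so q^-1 = qbar / (\frac{1389}{25}) = \frac{100}{1389} - \frac{40}{1389} e_{12} + \frac{25}{1389} e_{13} - \frac{50}{463} e_{23}; translating back:
Answer: \frac{100}{1389} - \frac{50}{463}i + \frac{25}{1389}j - \frac{40}{1389}k


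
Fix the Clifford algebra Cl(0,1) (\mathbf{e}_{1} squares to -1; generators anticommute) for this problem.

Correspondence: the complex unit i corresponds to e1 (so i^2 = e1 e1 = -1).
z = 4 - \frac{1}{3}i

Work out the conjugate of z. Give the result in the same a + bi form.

In blades: z = 4 - \frac{1}{3} e_{1}.
Conjugation here is Clifford conjugation: the scalar is fixed and the grade-1 and grade-2 blades all flip sign, giving 4 + \frac{1}{3} e_{1}; translating back:
Answer: 4 + \frac{1}{3}i


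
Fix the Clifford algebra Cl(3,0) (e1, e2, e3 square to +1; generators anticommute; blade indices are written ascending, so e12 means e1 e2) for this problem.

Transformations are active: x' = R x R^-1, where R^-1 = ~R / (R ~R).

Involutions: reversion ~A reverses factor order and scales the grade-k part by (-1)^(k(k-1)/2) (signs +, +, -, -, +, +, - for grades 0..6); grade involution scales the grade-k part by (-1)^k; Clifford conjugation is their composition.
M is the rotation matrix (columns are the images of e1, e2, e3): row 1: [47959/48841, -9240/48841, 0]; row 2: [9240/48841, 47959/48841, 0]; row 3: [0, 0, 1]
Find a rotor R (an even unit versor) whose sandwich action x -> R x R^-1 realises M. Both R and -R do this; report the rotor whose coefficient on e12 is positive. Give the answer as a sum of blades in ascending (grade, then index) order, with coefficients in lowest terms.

Method: write R = a + b12*e12 + b13*e13 + b23*e23 with a^2 + b12^2 + b13^2 + b23^2 = 1 (so R^-1 = ~R). Expanding the columns R e_j ~R gives tr M = 4a^2 - 1 and, from the antisymmetric part, M21 - M12 = -4a*b12, M13 - M31 = 4a*b13, M32 - M23 = -4a*b23.
Here tr M = 144759/48841, so a^2 = (1 + tr M)/4 = 48400/48841 and a = ±220/221. Taking a = 220/221: M21 - M12 = 18480/48841, M13 - M31 = 0, M32 - M23 = 0, giving b12 = -21/221, b13 = 0, b23 = 0, i.e. R = 220/221 - 21/221*e12.
Its e12 coefficient is negative, so report the other preimage -R.
Answer: -220/221 + 21/221*e12. Why the constraint matters: R and -R act identically through the sandwich — M has trace 144759/48841 either way — so only the sign condition on e12 picks one of the two preimages.


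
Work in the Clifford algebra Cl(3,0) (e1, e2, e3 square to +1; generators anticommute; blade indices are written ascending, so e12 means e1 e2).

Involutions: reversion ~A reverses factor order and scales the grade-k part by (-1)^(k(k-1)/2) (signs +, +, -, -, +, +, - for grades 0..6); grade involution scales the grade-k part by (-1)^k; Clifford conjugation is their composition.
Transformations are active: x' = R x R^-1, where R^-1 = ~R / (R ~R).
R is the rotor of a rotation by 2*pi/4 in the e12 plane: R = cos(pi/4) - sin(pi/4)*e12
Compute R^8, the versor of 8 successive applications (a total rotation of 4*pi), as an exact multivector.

Because a rotor carries half the rotation angle, composing 8 copies of this e12-plane rotor multiplies the phase: 8*(pi/4) = 2*pi, hence R^8 = cos(2*pi) - sin(2*pi)*e12.
cos(2*pi) = 1 and sin(2*pi) = 0, so R^8 = 1. The total rotation 4*pi is 2 full turns, so every vector returns to itself, yet the rotor is +1, back on the identity sheet (an even number of 2*pi turns).
Answer: 1


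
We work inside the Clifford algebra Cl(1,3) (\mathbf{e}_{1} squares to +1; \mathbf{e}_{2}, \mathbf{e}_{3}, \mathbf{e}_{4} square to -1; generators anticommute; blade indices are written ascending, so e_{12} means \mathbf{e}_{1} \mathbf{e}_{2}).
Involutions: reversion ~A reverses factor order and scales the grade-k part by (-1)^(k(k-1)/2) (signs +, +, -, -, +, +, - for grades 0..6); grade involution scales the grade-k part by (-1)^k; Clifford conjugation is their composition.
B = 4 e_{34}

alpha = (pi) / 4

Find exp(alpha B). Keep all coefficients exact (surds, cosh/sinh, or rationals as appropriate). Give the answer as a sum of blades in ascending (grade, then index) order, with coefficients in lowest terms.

B^2 = (4)^2*(e_{34})^2 = 16*(-1) = -16 (a basis 2-blade squares to minus the product of its generators' squares).
B^2 = -16 — B^2 < 0, so the exponential closes trigonometrically: l = 4, alpha*l = \pi, so exp(alpha B) = cos(\pi) + (sin(\pi)/4)*B = -1 + (0)*B.
Answer: -1


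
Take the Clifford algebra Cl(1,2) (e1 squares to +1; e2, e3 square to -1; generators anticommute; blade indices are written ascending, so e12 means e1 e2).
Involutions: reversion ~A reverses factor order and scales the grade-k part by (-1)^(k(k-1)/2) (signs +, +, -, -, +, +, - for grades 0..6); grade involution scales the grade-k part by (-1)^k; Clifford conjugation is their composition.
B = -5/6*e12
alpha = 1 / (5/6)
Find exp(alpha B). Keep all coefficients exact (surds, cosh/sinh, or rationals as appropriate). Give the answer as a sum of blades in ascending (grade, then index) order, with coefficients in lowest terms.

B^2 = (-5/6)^2*(e12)^2 = 25/36*(+1) = 25/36 (a basis 2-blade squares to minus the product of its generators' squares).
B^2 = 25/36 — hyperbolic case — the even/odd split gives cosh and sinh: l = 5/6, alpha*l = 1, so exp(alpha B) = cosh(1) + (sinh(1)/(5/6))*B = cosh(1) + (6*sinh(1)/5)*B.
Answer: cosh(1) - sinh(1)*e12


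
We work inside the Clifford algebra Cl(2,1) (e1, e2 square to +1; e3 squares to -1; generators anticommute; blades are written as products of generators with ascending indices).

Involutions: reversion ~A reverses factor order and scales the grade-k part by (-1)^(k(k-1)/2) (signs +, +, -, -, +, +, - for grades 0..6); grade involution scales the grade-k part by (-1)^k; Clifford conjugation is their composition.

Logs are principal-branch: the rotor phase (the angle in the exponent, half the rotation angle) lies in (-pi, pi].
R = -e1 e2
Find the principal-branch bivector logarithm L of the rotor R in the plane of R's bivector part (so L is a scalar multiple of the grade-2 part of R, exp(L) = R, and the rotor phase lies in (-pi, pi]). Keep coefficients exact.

The scalar part of R is 0, which fixes the principal-branch rotor phase; the unit plane is then the bivector part divided by the sine of that phase, and L is that plane scaled by the phase.
Concretely: cos(phase) = 0 gives phase = ±pi/2, and since phase/sin(phase) is even the sign is immaterial: L = (phase/sin(phase)) * <R>_2 = (pi/2) * <R>_2.
Answer: -pi/2*e1 e2


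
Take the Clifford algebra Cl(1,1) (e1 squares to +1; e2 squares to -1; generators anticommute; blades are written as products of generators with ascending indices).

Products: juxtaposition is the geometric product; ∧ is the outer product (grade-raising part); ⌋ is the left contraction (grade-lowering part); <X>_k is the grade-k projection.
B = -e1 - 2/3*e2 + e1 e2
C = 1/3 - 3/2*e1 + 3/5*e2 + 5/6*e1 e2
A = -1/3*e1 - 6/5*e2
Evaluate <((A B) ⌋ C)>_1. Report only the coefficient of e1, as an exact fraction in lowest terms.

step 1: -7/15 - 6/5*e1 - 1/3*e2 - 44/45*e1 e2
step 2: 139/135 + 19/45*e1 - 32/25*e2 - 7/18*e1 e2
step 3: 19/45*e1 - 32/25*e2
Answer: 19/45


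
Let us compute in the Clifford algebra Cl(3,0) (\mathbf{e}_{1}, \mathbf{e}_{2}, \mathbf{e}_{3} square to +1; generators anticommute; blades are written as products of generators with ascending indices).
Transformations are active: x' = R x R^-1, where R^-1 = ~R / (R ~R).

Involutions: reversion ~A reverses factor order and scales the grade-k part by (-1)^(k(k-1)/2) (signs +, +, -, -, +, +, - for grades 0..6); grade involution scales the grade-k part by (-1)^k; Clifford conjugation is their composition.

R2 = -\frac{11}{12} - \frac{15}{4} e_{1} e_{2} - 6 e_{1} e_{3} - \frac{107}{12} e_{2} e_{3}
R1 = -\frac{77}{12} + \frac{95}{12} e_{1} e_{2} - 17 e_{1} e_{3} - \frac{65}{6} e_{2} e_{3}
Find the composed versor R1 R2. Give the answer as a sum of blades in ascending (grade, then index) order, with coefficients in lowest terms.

Distribute over the terms of R1 (each basis-blade product reordered to ascending indices, repeated generators contracted through their squares):
(-\frac{77}{12}) R2 = \frac{847}{144} + \frac{385}{16} e_{1} e_{2} + \frac{77}{2} e_{1} e_{3} + \frac{8239}{144} e_{2} e_{3}
(\frac{95}{12} e_{1} e_{2}) R2 = \frac{475}{16} - \frac{1045}{144} e_{1} e_{2} - \frac{10165}{144} e_{1} e_{3} + \frac{95}{2} e_{2} e_{3}
(-17 e_{1} e_{3}) R2 = -102 - \frac{1819}{12} e_{1} e_{2} + \frac{187}{12} e_{1} e_{3} + \frac{255}{4} e_{2} e_{3}
(-\frac{65}{6} e_{2} e_{3}) R2 = -\frac{6955}{72} + 65 e_{1} e_{2} - \frac{325}{8} e_{1} e_{3} + \frac{715}{72} e_{2} e_{3}
Summing the partial products and collecting blades:
Answer: -\frac{5869}{36} - \frac{628}{9} e_{1} e_{2} - \frac{8227}{144} e_{1} e_{3} + \frac{8563}{48} e_{2} e_{3}


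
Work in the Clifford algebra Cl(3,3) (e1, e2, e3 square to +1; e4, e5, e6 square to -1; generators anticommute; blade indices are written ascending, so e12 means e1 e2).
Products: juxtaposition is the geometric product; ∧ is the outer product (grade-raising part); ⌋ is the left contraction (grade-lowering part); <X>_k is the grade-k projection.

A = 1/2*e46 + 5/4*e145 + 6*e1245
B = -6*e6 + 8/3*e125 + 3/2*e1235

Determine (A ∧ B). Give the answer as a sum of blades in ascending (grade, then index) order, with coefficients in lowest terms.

step 1: -15/2*e1456 - 112/3*e12456 - 3/4*e123456
Answer: -15/2*e1456 - 112/3*e12456 - 3/4*e123456


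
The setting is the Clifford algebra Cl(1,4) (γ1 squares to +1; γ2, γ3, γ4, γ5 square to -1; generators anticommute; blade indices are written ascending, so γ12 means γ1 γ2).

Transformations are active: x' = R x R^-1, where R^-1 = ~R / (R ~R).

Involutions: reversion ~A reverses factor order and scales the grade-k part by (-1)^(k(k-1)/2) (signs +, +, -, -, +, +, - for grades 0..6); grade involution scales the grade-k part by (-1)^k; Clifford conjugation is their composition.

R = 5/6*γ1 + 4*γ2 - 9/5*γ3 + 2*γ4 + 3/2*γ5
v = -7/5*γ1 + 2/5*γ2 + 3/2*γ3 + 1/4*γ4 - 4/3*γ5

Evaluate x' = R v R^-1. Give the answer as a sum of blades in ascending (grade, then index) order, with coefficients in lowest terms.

~R = 5/6*γ1 + 4*γ2 - 9/5*γ3 + 2*γ4 + 3/2*γ5, and R ~R = -5579/225, so R^-1 = ~R / (-5579/225).
R v = 43/30 + 89/15*γ12 - 127/100*γ13 + 361/120*γ14 + 89/90*γ15 + 168/25*γ23 + 1/5*γ24 - 89/15*γ25 - 69/20*γ34 + 3/20*γ35 - 73/24*γ45
Answer: 72731/55790*γ1 - 24058/27895*γ2 - 14415/11158*γ3 - 10739/22316*γ4 + 38827/33474*γ5


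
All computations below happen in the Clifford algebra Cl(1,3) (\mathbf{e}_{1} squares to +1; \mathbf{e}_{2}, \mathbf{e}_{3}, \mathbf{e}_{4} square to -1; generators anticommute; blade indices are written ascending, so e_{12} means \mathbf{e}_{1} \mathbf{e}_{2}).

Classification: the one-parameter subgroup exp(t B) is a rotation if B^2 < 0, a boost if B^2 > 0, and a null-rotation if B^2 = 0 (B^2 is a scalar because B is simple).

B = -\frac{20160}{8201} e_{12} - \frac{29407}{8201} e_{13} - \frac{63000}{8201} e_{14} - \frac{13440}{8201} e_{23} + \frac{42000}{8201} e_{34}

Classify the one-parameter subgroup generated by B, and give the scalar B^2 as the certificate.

B^2 term by term: the squares give (-\frac{20160}{8201})^2*(e_{12})^2 + (-\frac{29407}{8201})^2*(e_{13})^2 + (-\frac{63000}{8201})^2*(e_{14})^2 + (-\frac{13440}{8201})^2*(e_{23})^2 + (\frac{42000}{8201})^2*(e_{34})^2 = \frac{406425600}{67256401}*(+1) + \frac{864771649}{67256401}*(+1) + \frac{3969000000}{67256401}*(+1) + \frac{180633600}{67256401}*(-1) + \frac{1764000000}{67256401}*(-1) = 49 (each basis 2-blade squares to minus the product of its generators' squares); cross terms between blades sharing an index anticommute and cancel; the commuting (index-disjoint) pairs give grade-4 terms 2*c*c'*(blade product), which cancel blade by blade — e_{1234}: -\frac{1693440000}{67256401} + \frac{1693440000}{67256401} = 0 — confirming B is simple. So B^2 = 49.
Answer: boost, certificate B^2 = 49. Note: conjugating B changes its blade decomposition but never the scalar B^2 = 49, whose sign settles the classification.


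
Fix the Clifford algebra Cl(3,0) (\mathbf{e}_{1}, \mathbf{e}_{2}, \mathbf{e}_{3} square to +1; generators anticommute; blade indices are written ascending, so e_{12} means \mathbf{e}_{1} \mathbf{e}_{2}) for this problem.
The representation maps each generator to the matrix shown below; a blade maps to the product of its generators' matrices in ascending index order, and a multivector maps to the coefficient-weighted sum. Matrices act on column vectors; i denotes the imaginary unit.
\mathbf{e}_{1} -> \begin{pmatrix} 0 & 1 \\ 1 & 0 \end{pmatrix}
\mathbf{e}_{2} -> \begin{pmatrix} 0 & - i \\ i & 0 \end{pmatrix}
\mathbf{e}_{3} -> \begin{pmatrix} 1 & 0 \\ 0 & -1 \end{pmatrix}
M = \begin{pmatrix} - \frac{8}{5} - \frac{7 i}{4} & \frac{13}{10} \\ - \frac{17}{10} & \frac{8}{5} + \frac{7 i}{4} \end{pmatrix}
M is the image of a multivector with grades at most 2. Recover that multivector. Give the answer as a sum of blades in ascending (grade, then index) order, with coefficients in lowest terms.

Method: 1, rho(e_{1}), rho(e_{2}), rho(e_{3}) form a trace-orthogonal basis of the 2x2 complex matrices (tr(X Y) = 2 if X = Y, else 0), so M = m0*1 + m1*rho(e_{1}) + m2*rho(e_{2}) + m3*rho(e_{3}) with m0 = tr(M)/2 = 0, m1 = tr(M rho(e_{1}))/2 = - \frac{1}{5}, m2 = tr(M rho(e_{2}))/2 = \frac{3 i}{2}, m3 = tr(M rho(e_{3}))/2 = - \frac{8}{5} - \frac{7 i}{4}.
Multiplying table entries, the bivector images are rho(e_{12}) = i*rho(e_{3}), rho(e_{13}) = -i*rho(e_{2}), rho(e_{23}) = i*rho(e_{1}); with real blade coefficients the real parts of m0..m3 are the coefficients of 1, e_{1}, e_{2}, e_{3} and the imaginary parts give the bivectors (e_{23}: Im m1, e_{13}: -Im m2, e_{12}: Im m3).
Answer: -\frac{1}{5} e_{1} - \frac{8}{5} e_{3} - \frac{7}{4} e_{12} - \frac{3}{2} e_{13}
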